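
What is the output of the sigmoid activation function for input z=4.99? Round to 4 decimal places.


sigmoid(z) = 1 / (1 + exp(-z))
exp(-(4.99)) = exp(-4.99) = 0.0068
1 + 0.0068 = 1.0068
1 / 1.0068 = 0.9932

0.9932


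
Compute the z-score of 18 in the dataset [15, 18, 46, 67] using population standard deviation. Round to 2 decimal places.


Mean = (15 + 18 + 46 + 67) / 4 = 36.5
Variance = sum((x_i - mean)^2) / n = 456.25
Std = sqrt(456.25) = 21.36
Z = (x - mean) / std
= (18 - 36.5) / 21.36
= -18.5 / 21.36
= -0.87

-0.87


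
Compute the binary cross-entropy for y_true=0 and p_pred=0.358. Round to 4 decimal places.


For y=0: Loss = -log(1-p)
= -log(1 - 0.358)
= -log(0.642)
= -(-0.4432)
= 0.4432

0.4432


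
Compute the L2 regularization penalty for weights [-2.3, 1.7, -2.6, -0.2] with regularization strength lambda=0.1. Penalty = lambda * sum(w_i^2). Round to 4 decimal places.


Squaring each weight:
(-2.3)^2 = 5.29
1.7^2 = 2.89
(-2.6)^2 = 6.76
(-0.2)^2 = 0.04
Sum of squares = 14.98
Penalty = 0.1 * 14.98 = 1.4980

1.4980


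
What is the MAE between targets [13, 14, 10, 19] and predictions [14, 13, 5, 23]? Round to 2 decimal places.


Absolute errors: [1, 1, 5, 4]
Sum of absolute errors = 11
MAE = 11 / 4 = 2.75

2.75


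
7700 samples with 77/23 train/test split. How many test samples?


Train samples = 7700 * 77% = 5929
Test samples = 7700 - 5929
= 1771

1771


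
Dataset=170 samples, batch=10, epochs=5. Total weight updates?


Iterations per epoch = 170 / 10 = 17
Total updates = iterations_per_epoch * epochs
= 17 * 5
= 85

85


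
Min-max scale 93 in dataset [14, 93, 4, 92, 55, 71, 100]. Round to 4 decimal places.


Min = 4, Max = 100
Range = 100 - 4 = 96
Scaled = (x - min) / (max - min)
= (93 - 4) / 96
= 89 / 96
= 0.9271

0.9271


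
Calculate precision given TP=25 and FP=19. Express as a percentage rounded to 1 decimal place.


Precision = TP / (TP + FP) * 100
= 25 / (25 + 19)
= 25 / 44
= 0.5682
= 56.8%

56.8


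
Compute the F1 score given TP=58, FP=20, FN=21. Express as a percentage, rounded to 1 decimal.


Precision = TP / (TP + FP) = 58 / 78 = 0.7436
Recall = TP / (TP + FN) = 58 / 79 = 0.7342
F1 = 2 * P * R / (P + R)
= 2 * 0.7436 * 0.7342 / (0.7436 + 0.7342)
= 1.0919 / 1.4778
= 0.7389
As percentage: 73.9%

73.9


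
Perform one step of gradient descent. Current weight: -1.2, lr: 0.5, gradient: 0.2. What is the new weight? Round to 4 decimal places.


w_new = w_old - lr * gradient
= -1.2 - 0.5 * 0.2
= -1.2 - (0.1)
= -1.3000

-1.3000


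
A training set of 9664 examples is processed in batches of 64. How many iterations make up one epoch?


Iterations per epoch = dataset_size / batch_size
= 9664 / 64
= 151

151


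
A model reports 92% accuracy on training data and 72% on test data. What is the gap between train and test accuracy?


Gap = train_accuracy - test_accuracy
= 92 - 72
= 20%
This gap suggests the model is overfitting.

20


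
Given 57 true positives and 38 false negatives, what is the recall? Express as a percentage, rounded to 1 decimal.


Recall = TP / (TP + FN) * 100
= 57 / (57 + 38)
= 57 / 95
= 0.6
= 60.0%

60.0


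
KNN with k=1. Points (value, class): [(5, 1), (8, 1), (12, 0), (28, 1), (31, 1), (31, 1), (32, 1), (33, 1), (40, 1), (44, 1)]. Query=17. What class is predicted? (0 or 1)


Distances from query 17:
Point 12 (class 0): distance = 5
K=1 nearest neighbors: classes = [0]
Votes for class 1: 0 / 1
Majority vote => class 0

0


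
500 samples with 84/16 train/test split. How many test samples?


Train samples = 500 * 84% = 420
Test samples = 500 - 420
= 80

80


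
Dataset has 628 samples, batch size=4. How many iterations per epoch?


Iterations per epoch = dataset_size / batch_size
= 628 / 4
= 157

157


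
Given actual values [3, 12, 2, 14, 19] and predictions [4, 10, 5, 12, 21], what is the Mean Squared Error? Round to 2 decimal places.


Differences: [-1, 2, -3, 2, -2]
Squared errors: [1, 4, 9, 4, 4]
Sum of squared errors = 22
MSE = 22 / 5 = 4.40

4.40


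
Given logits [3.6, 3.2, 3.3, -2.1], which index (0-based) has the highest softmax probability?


Softmax is a monotonic transformation, so it preserves the argmax.
We need to find the index of the maximum logit.
Index 0: 3.6
Index 1: 3.2
Index 2: 3.3
Index 3: -2.1
Maximum logit = 3.6 at index 0

0


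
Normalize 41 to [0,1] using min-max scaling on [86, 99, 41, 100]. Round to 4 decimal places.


Min = 41, Max = 100
Range = 100 - 41 = 59
Scaled = (x - min) / (max - min)
= (41 - 41) / 59
= 0 / 59
= 0.0000

0.0000


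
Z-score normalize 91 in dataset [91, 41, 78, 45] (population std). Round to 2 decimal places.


Mean = (91 + 41 + 78 + 45) / 4 = 63.75
Variance = sum((x_i - mean)^2) / n = 453.6875
Std = sqrt(453.6875) = 21.2999
Z = (x - mean) / std
= (91 - 63.75) / 21.2999
= 27.25 / 21.2999
= 1.28

1.28


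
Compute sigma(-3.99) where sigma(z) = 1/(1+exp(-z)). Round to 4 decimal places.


sigmoid(z) = 1 / (1 + exp(-z))
exp(-(-3.99)) = exp(3.99) = 54.0549
1 + 54.0549 = 55.0549
1 / 55.0549 = 0.0182

0.0182


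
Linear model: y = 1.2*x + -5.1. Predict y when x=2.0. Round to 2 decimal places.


y = 1.2 * 2.0 + (-5.1)
= 2.4 + (-5.1)
= -2.70

-2.70


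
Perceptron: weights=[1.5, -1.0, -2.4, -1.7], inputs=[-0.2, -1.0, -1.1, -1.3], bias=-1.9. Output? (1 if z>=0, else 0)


z = w . x + b
= 1.5*-0.2 + -1.0*-1.0 + -2.4*-1.1 + -1.7*-1.3 + -1.9
= -0.3 + 1.0 + 2.64 + 2.21 + -1.9
= 5.55 + -1.9
= 3.65
Since z = 3.65 >= 0, output = 1

1


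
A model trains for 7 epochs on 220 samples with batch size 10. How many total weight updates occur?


Iterations per epoch = 220 / 10 = 22
Total updates = iterations_per_epoch * epochs
= 22 * 7
= 154

154


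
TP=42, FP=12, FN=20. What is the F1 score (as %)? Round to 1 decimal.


Precision = TP / (TP + FP) = 42 / 54 = 0.7778
Recall = TP / (TP + FN) = 42 / 62 = 0.6774
F1 = 2 * P * R / (P + R)
= 2 * 0.7778 * 0.6774 / (0.7778 + 0.6774)
= 1.0538 / 1.4552
= 0.7241
As percentage: 72.4%

72.4


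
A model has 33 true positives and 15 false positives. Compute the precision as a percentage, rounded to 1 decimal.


Precision = TP / (TP + FP) * 100
= 33 / (33 + 15)
= 33 / 48
= 0.6875
= 68.8%

68.8


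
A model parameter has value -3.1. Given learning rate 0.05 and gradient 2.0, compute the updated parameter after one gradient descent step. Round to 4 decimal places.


w_new = w_old - lr * gradient
= -3.1 - 0.05 * 2.0
= -3.1 - (0.1)
= -3.2000

-3.2000


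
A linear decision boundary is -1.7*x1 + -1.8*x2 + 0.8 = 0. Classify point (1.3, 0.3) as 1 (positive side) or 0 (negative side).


Compute -1.7 * 1.3 + -1.8 * 0.3 + 0.8
= -2.21 + -0.54 + 0.8
= -1.95
Since -1.95 < 0, the point is on the negative side.

0


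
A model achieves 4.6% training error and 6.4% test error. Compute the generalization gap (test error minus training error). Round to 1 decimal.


Generalization gap = test_error - train_error
= 6.4 - 4.6
= 1.8%
A small gap suggests good generalization.

1.8


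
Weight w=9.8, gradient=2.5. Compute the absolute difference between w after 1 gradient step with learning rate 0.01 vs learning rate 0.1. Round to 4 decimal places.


With lr=0.01: w_new = 9.8 - 0.01 * 2.5 = 9.775
With lr=0.1: w_new = 9.8 - 0.1 * 2.5 = 9.55
Absolute difference = |9.775 - 9.55|
= 0.2250

0.2250


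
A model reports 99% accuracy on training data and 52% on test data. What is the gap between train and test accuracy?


Gap = train_accuracy - test_accuracy
= 99 - 52
= 47%
This large gap strongly indicates overfitting.

47


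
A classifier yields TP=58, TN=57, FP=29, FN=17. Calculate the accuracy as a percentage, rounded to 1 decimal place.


Accuracy = (TP + TN) / (TP + TN + FP + FN) * 100
= (58 + 57) / (58 + 57 + 29 + 17)
= 115 / 161
= 0.7143
= 71.4%

71.4


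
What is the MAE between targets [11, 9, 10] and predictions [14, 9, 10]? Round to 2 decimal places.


Absolute errors: [3, 0, 0]
Sum of absolute errors = 3
MAE = 3 / 3 = 1.00

1.00


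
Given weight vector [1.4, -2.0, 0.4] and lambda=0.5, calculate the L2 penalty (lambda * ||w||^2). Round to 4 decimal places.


Squaring each weight:
1.4^2 = 1.96
(-2.0)^2 = 4.0
0.4^2 = 0.16
Sum of squares = 6.12
Penalty = 0.5 * 6.12 = 3.0600

3.0600


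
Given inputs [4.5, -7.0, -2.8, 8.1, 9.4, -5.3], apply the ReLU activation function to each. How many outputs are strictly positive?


ReLU(x) = max(0, x) for each element:
ReLU(4.5) = 4.5
ReLU(-7.0) = 0
ReLU(-2.8) = 0
ReLU(8.1) = 8.1
ReLU(9.4) = 9.4
ReLU(-5.3) = 0
Active neurons (>0): 3

3


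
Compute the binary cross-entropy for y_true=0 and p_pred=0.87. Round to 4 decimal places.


For y=0: Loss = -log(1-p)
= -log(1 - 0.87)
= -log(0.13)
= -(-2.0402)
= 2.0402

2.0402


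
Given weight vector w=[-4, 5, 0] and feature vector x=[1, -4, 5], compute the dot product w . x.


Element-wise products:
-4 * 1 = -4
5 * -4 = -20
0 * 5 = 0
Sum = -4 + -20 + 0
= -24

-24


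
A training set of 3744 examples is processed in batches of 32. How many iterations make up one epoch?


Iterations per epoch = dataset_size / batch_size
= 3744 / 32
= 117

117


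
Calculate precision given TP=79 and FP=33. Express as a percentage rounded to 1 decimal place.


Precision = TP / (TP + FP) * 100
= 79 / (79 + 33)
= 79 / 112
= 0.7054
= 70.5%

70.5


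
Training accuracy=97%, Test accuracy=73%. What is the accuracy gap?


Gap = train_accuracy - test_accuracy
= 97 - 73
= 24%
This large gap strongly indicates overfitting.

24


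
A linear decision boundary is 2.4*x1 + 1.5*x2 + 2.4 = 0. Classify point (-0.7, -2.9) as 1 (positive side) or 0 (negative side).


Compute 2.4 * -0.7 + 1.5 * -2.9 + 2.4
= -1.68 + -4.35 + 2.4
= -3.63
Since -3.63 < 0, the point is on the negative side.

0


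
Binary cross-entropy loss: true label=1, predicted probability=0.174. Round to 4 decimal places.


For y=1: Loss = -log(p)
= -log(0.174)
= -(-1.7487)
= 1.7487

1.7487


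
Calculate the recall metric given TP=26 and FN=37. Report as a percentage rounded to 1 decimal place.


Recall = TP / (TP + FN) * 100
= 26 / (26 + 37)
= 26 / 63
= 0.4127
= 41.3%

41.3


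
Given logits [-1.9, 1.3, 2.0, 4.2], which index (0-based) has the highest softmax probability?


Softmax is a monotonic transformation, so it preserves the argmax.
We need to find the index of the maximum logit.
Index 0: -1.9
Index 1: 1.3
Index 2: 2.0
Index 3: 4.2
Maximum logit = 4.2 at index 3

3


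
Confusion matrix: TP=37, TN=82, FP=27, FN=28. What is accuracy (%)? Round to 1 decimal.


Accuracy = (TP + TN) / (TP + TN + FP + FN) * 100
= (37 + 82) / (37 + 82 + 27 + 28)
= 119 / 174
= 0.6839
= 68.4%

68.4


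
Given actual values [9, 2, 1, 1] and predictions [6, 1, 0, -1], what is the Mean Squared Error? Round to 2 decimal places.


Differences: [3, 1, 1, 2]
Squared errors: [9, 1, 1, 4]
Sum of squared errors = 15
MSE = 15 / 4 = 3.75

3.75


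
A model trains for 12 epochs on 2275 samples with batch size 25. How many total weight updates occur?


Iterations per epoch = 2275 / 25 = 91
Total updates = iterations_per_epoch * epochs
= 91 * 12
= 1092

1092


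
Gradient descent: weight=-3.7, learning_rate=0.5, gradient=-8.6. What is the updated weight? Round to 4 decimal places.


w_new = w_old - lr * gradient
= -3.7 - 0.5 * -8.6
= -3.7 - (-4.3)
= 0.6000

0.6000


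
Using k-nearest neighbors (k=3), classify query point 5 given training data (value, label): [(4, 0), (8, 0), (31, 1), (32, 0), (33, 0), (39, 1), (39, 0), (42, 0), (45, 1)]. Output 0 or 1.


Distances from query 5:
Point 4 (class 0): distance = 1
Point 8 (class 0): distance = 3
Point 31 (class 1): distance = 26
K=3 nearest neighbors: classes = [0, 0, 1]
Votes for class 1: 1 / 3
Majority vote => class 0

0


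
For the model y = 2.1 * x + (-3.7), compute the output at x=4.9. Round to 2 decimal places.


y = 2.1 * 4.9 + (-3.7)
= 10.29 + (-3.7)
= 6.59

6.59


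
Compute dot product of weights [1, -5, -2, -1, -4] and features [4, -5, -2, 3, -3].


Element-wise products:
1 * 4 = 4
-5 * -5 = 25
-2 * -2 = 4
-1 * 3 = -3
-4 * -3 = 12
Sum = 4 + 25 + 4 + -3 + 12
= 42

42


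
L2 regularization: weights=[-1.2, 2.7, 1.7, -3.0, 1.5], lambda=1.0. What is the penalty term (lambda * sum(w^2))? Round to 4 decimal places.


Squaring each weight:
(-1.2)^2 = 1.44
2.7^2 = 7.29
1.7^2 = 2.89
(-3.0)^2 = 9.0
1.5^2 = 2.25
Sum of squares = 22.87
Penalty = 1.0 * 22.87 = 22.8700

22.8700


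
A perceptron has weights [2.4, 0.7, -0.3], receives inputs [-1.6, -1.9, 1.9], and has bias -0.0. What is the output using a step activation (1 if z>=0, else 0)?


z = w . x + b
= 2.4*-1.6 + 0.7*-1.9 + -0.3*1.9 + -0.0
= -3.84 + -1.33 + -0.57 + -0.0
= -5.74 + -0.0
= -5.74
Since z = -5.74 < 0, output = 0

0


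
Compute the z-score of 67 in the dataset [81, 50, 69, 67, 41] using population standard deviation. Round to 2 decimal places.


Mean = (81 + 50 + 69 + 67 + 41) / 5 = 61.6
Variance = sum((x_i - mean)^2) / n = 203.84
Std = sqrt(203.84) = 14.2773
Z = (x - mean) / std
= (67 - 61.6) / 14.2773
= 5.4 / 14.2773
= 0.38

0.38


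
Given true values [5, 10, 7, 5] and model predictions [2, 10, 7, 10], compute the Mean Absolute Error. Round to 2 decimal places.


Absolute errors: [3, 0, 0, 5]
Sum of absolute errors = 8
MAE = 8 / 4 = 2.00

2.00


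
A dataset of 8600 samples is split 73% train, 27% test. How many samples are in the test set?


Train samples = 8600 * 73% = 6278
Test samples = 8600 - 6278
= 2322

2322


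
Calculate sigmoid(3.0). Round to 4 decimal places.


sigmoid(z) = 1 / (1 + exp(-z))
exp(-(3.0)) = exp(-3.0) = 0.0498
1 + 0.0498 = 1.0498
1 / 1.0498 = 0.9526

0.9526


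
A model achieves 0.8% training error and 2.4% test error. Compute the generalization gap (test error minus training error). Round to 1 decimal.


Generalization gap = test_error - train_error
= 2.4 - 0.8
= 1.6%
A small gap suggests good generalization.

1.6


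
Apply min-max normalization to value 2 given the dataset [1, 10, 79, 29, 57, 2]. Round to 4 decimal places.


Min = 1, Max = 79
Range = 79 - 1 = 78
Scaled = (x - min) / (max - min)
= (2 - 1) / 78
= 1 / 78
= 0.0128

0.0128


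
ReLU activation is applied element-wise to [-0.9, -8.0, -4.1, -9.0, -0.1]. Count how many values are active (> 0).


ReLU(x) = max(0, x) for each element:
ReLU(-0.9) = 0
ReLU(-8.0) = 0
ReLU(-4.1) = 0
ReLU(-9.0) = 0
ReLU(-0.1) = 0
Active neurons (>0): 0

0


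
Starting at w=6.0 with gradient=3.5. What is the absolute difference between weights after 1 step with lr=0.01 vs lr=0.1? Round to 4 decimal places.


With lr=0.01: w_new = 6.0 - 0.01 * 3.5 = 5.965
With lr=0.1: w_new = 6.0 - 0.1 * 3.5 = 5.65
Absolute difference = |5.965 - 5.65|
= 0.3150

0.3150


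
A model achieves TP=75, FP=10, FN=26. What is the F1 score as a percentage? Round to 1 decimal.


Precision = TP / (TP + FP) = 75 / 85 = 0.8824
Recall = TP / (TP + FN) = 75 / 101 = 0.7426
F1 = 2 * P * R / (P + R)
= 2 * 0.8824 * 0.7426 / (0.8824 + 0.7426)
= 1.3104 / 1.6249
= 0.8065
As percentage: 80.6%

80.6


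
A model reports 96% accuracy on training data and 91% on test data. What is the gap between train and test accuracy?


Gap = train_accuracy - test_accuracy
= 96 - 91
= 5%
This moderate gap may indicate mild overfitting.

5


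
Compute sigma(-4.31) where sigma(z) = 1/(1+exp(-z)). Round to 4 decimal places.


sigmoid(z) = 1 / (1 + exp(-z))
exp(-(-4.31)) = exp(4.31) = 74.4405
1 + 74.4405 = 75.4405
1 / 75.4405 = 0.0133

0.0133


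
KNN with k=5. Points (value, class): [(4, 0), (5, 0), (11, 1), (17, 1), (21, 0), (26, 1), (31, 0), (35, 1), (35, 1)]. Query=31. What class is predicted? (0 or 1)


Distances from query 31:
Point 31 (class 0): distance = 0
Point 35 (class 1): distance = 4
Point 35 (class 1): distance = 4
Point 26 (class 1): distance = 5
Point 21 (class 0): distance = 10
K=5 nearest neighbors: classes = [0, 1, 1, 1, 0]
Votes for class 1: 3 / 5
Majority vote => class 1

1


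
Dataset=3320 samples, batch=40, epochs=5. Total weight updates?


Iterations per epoch = 3320 / 40 = 83
Total updates = iterations_per_epoch * epochs
= 83 * 5
= 415

415


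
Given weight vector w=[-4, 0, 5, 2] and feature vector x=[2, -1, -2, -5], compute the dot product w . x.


Element-wise products:
-4 * 2 = -8
0 * -1 = 0
5 * -2 = -10
2 * -5 = -10
Sum = -8 + 0 + -10 + -10
= -28

-28


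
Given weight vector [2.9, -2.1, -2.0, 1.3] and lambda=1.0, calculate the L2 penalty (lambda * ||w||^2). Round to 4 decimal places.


Squaring each weight:
2.9^2 = 8.41
(-2.1)^2 = 4.41
(-2.0)^2 = 4.0
1.3^2 = 1.69
Sum of squares = 18.51
Penalty = 1.0 * 18.51 = 18.5100

18.5100


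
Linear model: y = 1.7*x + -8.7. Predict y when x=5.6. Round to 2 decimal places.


y = 1.7 * 5.6 + (-8.7)
= 9.52 + (-8.7)
= 0.82

0.82


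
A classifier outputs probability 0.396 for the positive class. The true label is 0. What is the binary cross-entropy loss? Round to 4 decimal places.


For y=0: Loss = -log(1-p)
= -log(1 - 0.396)
= -log(0.604)
= -(-0.5042)
= 0.5042

0.5042


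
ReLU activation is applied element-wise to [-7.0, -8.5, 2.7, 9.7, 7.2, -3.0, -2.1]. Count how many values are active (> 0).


ReLU(x) = max(0, x) for each element:
ReLU(-7.0) = 0
ReLU(-8.5) = 0
ReLU(2.7) = 2.7
ReLU(9.7) = 9.7
ReLU(7.2) = 7.2
ReLU(-3.0) = 0
ReLU(-2.1) = 0
Active neurons (>0): 3

3


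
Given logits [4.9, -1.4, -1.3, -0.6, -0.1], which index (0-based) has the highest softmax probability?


Softmax is a monotonic transformation, so it preserves the argmax.
We need to find the index of the maximum logit.
Index 0: 4.9
Index 1: -1.4
Index 2: -1.3
Index 3: -0.6
Index 4: -0.1
Maximum logit = 4.9 at index 0

0


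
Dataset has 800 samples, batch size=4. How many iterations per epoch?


Iterations per epoch = dataset_size / batch_size
= 800 / 4
= 200

200


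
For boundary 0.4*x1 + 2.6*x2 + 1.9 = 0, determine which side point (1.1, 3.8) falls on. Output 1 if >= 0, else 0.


Compute 0.4 * 1.1 + 2.6 * 3.8 + 1.9
= 0.44 + 9.88 + 1.9
= 12.22
Since 12.22 >= 0, the point is on the positive side.

1


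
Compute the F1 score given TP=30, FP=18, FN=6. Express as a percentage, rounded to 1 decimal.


Precision = TP / (TP + FP) = 30 / 48 = 0.625
Recall = TP / (TP + FN) = 30 / 36 = 0.8333
F1 = 2 * P * R / (P + R)
= 2 * 0.625 * 0.8333 / (0.625 + 0.8333)
= 1.0417 / 1.4583
= 0.7143
As percentage: 71.4%

71.4


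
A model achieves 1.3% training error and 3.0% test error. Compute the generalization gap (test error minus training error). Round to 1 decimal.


Generalization gap = test_error - train_error
= 3.0 - 1.3
= 1.7%
A small gap suggests good generalization.

1.7


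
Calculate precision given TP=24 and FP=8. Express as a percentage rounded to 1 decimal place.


Precision = TP / (TP + FP) * 100
= 24 / (24 + 8)
= 24 / 32
= 0.75
= 75.0%

75.0


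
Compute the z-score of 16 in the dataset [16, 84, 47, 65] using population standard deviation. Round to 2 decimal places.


Mean = (16 + 84 + 47 + 65) / 4 = 53.0
Variance = sum((x_i - mean)^2) / n = 627.5
Std = sqrt(627.5) = 25.05
Z = (x - mean) / std
= (16 - 53.0) / 25.05
= -37.0 / 25.05
= -1.48

-1.48


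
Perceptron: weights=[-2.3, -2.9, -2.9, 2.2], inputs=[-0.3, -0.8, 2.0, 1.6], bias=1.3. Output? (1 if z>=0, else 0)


z = w . x + b
= -2.3*-0.3 + -2.9*-0.8 + -2.9*2.0 + 2.2*1.6 + 1.3
= 0.69 + 2.32 + -5.8 + 3.52 + 1.3
= 0.73 + 1.3
= 2.03
Since z = 2.03 >= 0, output = 1

1


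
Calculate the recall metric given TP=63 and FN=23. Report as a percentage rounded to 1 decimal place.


Recall = TP / (TP + FN) * 100
= 63 / (63 + 23)
= 63 / 86
= 0.7326
= 73.3%

73.3


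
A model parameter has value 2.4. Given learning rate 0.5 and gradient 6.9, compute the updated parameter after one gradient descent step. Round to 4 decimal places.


w_new = w_old - lr * gradient
= 2.4 - 0.5 * 6.9
= 2.4 - (3.45)
= -1.0500

-1.0500


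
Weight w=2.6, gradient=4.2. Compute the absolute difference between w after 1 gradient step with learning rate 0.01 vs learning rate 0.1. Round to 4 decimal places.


With lr=0.01: w_new = 2.6 - 0.01 * 4.2 = 2.558
With lr=0.1: w_new = 2.6 - 0.1 * 4.2 = 2.18
Absolute difference = |2.558 - 2.18|
= 0.3780

0.3780


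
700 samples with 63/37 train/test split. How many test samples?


Train samples = 700 * 63% = 441
Test samples = 700 - 441
= 259

259


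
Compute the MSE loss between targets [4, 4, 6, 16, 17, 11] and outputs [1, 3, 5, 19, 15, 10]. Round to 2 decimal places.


Differences: [3, 1, 1, -3, 2, 1]
Squared errors: [9, 1, 1, 9, 4, 1]
Sum of squared errors = 25
MSE = 25 / 6 = 4.17

4.17


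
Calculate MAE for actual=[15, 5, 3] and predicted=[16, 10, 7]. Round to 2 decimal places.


Absolute errors: [1, 5, 4]
Sum of absolute errors = 10
MAE = 10 / 3 = 3.33

3.33


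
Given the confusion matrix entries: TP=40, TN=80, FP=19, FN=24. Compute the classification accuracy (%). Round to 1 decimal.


Accuracy = (TP + TN) / (TP + TN + FP + FN) * 100
= (40 + 80) / (40 + 80 + 19 + 24)
= 120 / 163
= 0.7362
= 73.6%

73.6


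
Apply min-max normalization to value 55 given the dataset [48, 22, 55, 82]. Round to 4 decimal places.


Min = 22, Max = 82
Range = 82 - 22 = 60
Scaled = (x - min) / (max - min)
= (55 - 22) / 60
= 33 / 60
= 0.5500

0.5500


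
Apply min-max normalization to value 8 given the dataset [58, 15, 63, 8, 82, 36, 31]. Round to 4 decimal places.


Min = 8, Max = 82
Range = 82 - 8 = 74
Scaled = (x - min) / (max - min)
= (8 - 8) / 74
= 0 / 74
= 0.0000

0.0000


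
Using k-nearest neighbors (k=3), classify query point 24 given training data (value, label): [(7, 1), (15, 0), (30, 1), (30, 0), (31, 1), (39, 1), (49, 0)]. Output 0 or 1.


Distances from query 24:
Point 30 (class 0): distance = 6
Point 30 (class 1): distance = 6
Point 31 (class 1): distance = 7
K=3 nearest neighbors: classes = [0, 1, 1]
Votes for class 1: 2 / 3
Majority vote => class 1

1


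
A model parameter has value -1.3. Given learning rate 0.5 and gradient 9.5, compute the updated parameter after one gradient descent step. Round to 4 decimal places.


w_new = w_old - lr * gradient
= -1.3 - 0.5 * 9.5
= -1.3 - (4.75)
= -6.0500

-6.0500


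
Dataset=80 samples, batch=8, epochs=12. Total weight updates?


Iterations per epoch = 80 / 8 = 10
Total updates = iterations_per_epoch * epochs
= 10 * 12
= 120

120


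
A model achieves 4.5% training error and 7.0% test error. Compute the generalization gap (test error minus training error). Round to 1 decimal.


Generalization gap = test_error - train_error
= 7.0 - 4.5
= 2.5%
A moderate gap.

2.5


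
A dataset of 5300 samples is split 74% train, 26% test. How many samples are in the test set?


Train samples = 5300 * 74% = 3922
Test samples = 5300 - 3922
= 1378

1378


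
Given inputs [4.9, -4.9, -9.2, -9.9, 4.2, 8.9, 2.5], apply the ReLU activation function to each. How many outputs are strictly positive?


ReLU(x) = max(0, x) for each element:
ReLU(4.9) = 4.9
ReLU(-4.9) = 0
ReLU(-9.2) = 0
ReLU(-9.9) = 0
ReLU(4.2) = 4.2
ReLU(8.9) = 8.9
ReLU(2.5) = 2.5
Active neurons (>0): 4

4


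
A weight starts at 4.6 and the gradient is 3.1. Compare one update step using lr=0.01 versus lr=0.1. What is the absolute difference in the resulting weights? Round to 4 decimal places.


With lr=0.01: w_new = 4.6 - 0.01 * 3.1 = 4.569
With lr=0.1: w_new = 4.6 - 0.1 * 3.1 = 4.29
Absolute difference = |4.569 - 4.29|
= 0.2790

0.2790


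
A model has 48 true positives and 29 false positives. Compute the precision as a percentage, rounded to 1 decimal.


Precision = TP / (TP + FP) * 100
= 48 / (48 + 29)
= 48 / 77
= 0.6234
= 62.3%

62.3


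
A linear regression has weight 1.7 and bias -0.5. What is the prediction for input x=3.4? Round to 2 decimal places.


y = 1.7 * 3.4 + (-0.5)
= 5.78 + (-0.5)
= 5.28

5.28


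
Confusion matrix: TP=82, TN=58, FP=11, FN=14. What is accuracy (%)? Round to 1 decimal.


Accuracy = (TP + TN) / (TP + TN + FP + FN) * 100
= (82 + 58) / (82 + 58 + 11 + 14)
= 140 / 165
= 0.8485
= 84.8%

84.8


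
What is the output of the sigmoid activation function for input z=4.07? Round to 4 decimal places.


sigmoid(z) = 1 / (1 + exp(-z))
exp(-(4.07)) = exp(-4.07) = 0.0171
1 + 0.0171 = 1.0171
1 / 1.0171 = 0.9832

0.9832


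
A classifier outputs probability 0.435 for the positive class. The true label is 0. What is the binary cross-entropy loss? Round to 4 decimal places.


For y=0: Loss = -log(1-p)
= -log(1 - 0.435)
= -log(0.565)
= -(-0.5709)
= 0.5709

0.5709


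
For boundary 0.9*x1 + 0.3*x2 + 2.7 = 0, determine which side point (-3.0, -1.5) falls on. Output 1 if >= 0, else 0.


Compute 0.9 * -3.0 + 0.3 * -1.5 + 2.7
= -2.7 + -0.45 + 2.7
= -0.45
Since -0.45 < 0, the point is on the negative side.

0


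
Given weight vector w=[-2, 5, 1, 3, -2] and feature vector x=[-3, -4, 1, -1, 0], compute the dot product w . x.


Element-wise products:
-2 * -3 = 6
5 * -4 = -20
1 * 1 = 1
3 * -1 = -3
-2 * 0 = 0
Sum = 6 + -20 + 1 + -3 + 0
= -16

-16


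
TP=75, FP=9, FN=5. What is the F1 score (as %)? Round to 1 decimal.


Precision = TP / (TP + FP) = 75 / 84 = 0.8929
Recall = TP / (TP + FN) = 75 / 80 = 0.9375
F1 = 2 * P * R / (P + R)
= 2 * 0.8929 * 0.9375 / (0.8929 + 0.9375)
= 1.6741 / 1.8304
= 0.9146
As percentage: 91.5%

91.5


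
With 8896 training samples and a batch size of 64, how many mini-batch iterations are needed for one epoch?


Iterations per epoch = dataset_size / batch_size
= 8896 / 64
= 139

139


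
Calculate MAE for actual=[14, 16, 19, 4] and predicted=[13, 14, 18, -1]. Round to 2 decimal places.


Absolute errors: [1, 2, 1, 5]
Sum of absolute errors = 9
MAE = 9 / 4 = 2.25

2.25


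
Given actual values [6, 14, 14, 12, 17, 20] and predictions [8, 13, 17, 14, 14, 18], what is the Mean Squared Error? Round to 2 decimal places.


Differences: [-2, 1, -3, -2, 3, 2]
Squared errors: [4, 1, 9, 4, 9, 4]
Sum of squared errors = 31
MSE = 31 / 6 = 5.17

5.17


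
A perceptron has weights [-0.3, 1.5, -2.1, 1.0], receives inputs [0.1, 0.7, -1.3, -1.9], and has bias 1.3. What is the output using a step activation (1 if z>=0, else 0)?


z = w . x + b
= -0.3*0.1 + 1.5*0.7 + -2.1*-1.3 + 1.0*-1.9 + 1.3
= -0.03 + 1.05 + 2.73 + -1.9 + 1.3
= 1.85 + 1.3
= 3.15
Since z = 3.15 >= 0, output = 1

1


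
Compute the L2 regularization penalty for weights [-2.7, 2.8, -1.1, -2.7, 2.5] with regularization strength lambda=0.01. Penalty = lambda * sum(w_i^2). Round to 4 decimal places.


Squaring each weight:
(-2.7)^2 = 7.29
2.8^2 = 7.84
(-1.1)^2 = 1.21
(-2.7)^2 = 7.29
2.5^2 = 6.25
Sum of squares = 29.88
Penalty = 0.01 * 29.88 = 0.2988

0.2988


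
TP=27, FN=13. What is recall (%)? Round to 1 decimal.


Recall = TP / (TP + FN) * 100
= 27 / (27 + 13)
= 27 / 40
= 0.675
= 67.5%

67.5


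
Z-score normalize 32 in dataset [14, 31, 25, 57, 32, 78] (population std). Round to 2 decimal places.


Mean = (14 + 31 + 25 + 57 + 32 + 78) / 6 = 39.5
Variance = sum((x_i - mean)^2) / n = 462.9167
Std = sqrt(462.9167) = 21.5155
Z = (x - mean) / std
= (32 - 39.5) / 21.5155
= -7.5 / 21.5155
= -0.35

-0.35


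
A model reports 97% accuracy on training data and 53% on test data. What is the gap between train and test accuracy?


Gap = train_accuracy - test_accuracy
= 97 - 53
= 44%
This large gap strongly indicates overfitting.

44


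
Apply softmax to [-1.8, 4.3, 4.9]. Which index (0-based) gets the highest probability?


Softmax is a monotonic transformation, so it preserves the argmax.
We need to find the index of the maximum logit.
Index 0: -1.8
Index 1: 4.3
Index 2: 4.9
Maximum logit = 4.9 at index 2

2


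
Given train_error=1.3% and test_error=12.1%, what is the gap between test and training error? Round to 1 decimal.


Generalization gap = test_error - train_error
= 12.1 - 1.3
= 10.8%
A large gap suggests overfitting.

10.8


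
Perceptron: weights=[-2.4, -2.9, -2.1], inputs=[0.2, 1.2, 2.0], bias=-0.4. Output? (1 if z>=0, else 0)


z = w . x + b
= -2.4*0.2 + -2.9*1.2 + -2.1*2.0 + -0.4
= -0.48 + -3.48 + -4.2 + -0.4
= -8.16 + -0.4
= -8.56
Since z = -8.56 < 0, output = 0

0


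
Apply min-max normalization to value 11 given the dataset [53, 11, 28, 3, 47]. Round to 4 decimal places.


Min = 3, Max = 53
Range = 53 - 3 = 50
Scaled = (x - min) / (max - min)
= (11 - 3) / 50
= 8 / 50
= 0.1600

0.1600


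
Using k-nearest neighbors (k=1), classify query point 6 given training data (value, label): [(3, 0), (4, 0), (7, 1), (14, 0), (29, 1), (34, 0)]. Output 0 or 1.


Distances from query 6:
Point 7 (class 1): distance = 1
K=1 nearest neighbors: classes = [1]
Votes for class 1: 1 / 1
Majority vote => class 1

1


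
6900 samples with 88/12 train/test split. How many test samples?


Train samples = 6900 * 88% = 6072
Test samples = 6900 - 6072
= 828

828


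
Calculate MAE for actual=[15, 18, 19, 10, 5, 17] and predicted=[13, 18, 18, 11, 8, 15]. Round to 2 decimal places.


Absolute errors: [2, 0, 1, 1, 3, 2]
Sum of absolute errors = 9
MAE = 9 / 6 = 1.50

1.50


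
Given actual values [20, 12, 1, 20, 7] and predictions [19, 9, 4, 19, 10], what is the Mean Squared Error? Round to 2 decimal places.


Differences: [1, 3, -3, 1, -3]
Squared errors: [1, 9, 9, 1, 9]
Sum of squared errors = 29
MSE = 29 / 5 = 5.80

5.80


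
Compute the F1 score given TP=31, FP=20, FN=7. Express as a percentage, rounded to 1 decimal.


Precision = TP / (TP + FP) = 31 / 51 = 0.6078
Recall = TP / (TP + FN) = 31 / 38 = 0.8158
F1 = 2 * P * R / (P + R)
= 2 * 0.6078 * 0.8158 / (0.6078 + 0.8158)
= 0.9917 / 1.4236
= 0.6966
As percentage: 69.7%

69.7


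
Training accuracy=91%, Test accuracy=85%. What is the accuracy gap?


Gap = train_accuracy - test_accuracy
= 91 - 85
= 6%
This moderate gap may indicate mild overfitting.

6


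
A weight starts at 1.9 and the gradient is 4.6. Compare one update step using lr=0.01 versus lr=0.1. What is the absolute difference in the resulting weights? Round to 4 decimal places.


With lr=0.01: w_new = 1.9 - 0.01 * 4.6 = 1.854
With lr=0.1: w_new = 1.9 - 0.1 * 4.6 = 1.44
Absolute difference = |1.854 - 1.44|
= 0.4140

0.4140


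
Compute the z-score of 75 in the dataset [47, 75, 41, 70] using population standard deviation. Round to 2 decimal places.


Mean = (47 + 75 + 41 + 70) / 4 = 58.25
Variance = sum((x_i - mean)^2) / n = 210.6875
Std = sqrt(210.6875) = 14.5151
Z = (x - mean) / std
= (75 - 58.25) / 14.5151
= 16.75 / 14.5151
= 1.15

1.15


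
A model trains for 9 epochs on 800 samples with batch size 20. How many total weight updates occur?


Iterations per epoch = 800 / 20 = 40
Total updates = iterations_per_epoch * epochs
= 40 * 9
= 360

360


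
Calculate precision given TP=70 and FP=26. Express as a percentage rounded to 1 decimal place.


Precision = TP / (TP + FP) * 100
= 70 / (70 + 26)
= 70 / 96
= 0.7292
= 72.9%

72.9


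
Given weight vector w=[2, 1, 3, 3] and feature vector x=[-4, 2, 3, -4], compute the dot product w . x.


Element-wise products:
2 * -4 = -8
1 * 2 = 2
3 * 3 = 9
3 * -4 = -12
Sum = -8 + 2 + 9 + -12
= -9

-9


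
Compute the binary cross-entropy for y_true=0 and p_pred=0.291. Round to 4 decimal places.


For y=0: Loss = -log(1-p)
= -log(1 - 0.291)
= -log(0.709)
= -(-0.3439)
= 0.3439

0.3439


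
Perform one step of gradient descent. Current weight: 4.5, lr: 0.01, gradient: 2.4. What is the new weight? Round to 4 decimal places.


w_new = w_old - lr * gradient
= 4.5 - 0.01 * 2.4
= 4.5 - (0.024)
= 4.4760

4.4760


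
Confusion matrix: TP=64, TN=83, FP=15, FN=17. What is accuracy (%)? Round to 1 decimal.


Accuracy = (TP + TN) / (TP + TN + FP + FN) * 100
= (64 + 83) / (64 + 83 + 15 + 17)
= 147 / 179
= 0.8212
= 82.1%

82.1


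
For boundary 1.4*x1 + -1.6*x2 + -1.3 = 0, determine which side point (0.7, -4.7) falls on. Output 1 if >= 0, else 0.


Compute 1.4 * 0.7 + -1.6 * -4.7 + -1.3
= 0.98 + 7.52 + -1.3
= 7.2
Since 7.2 >= 0, the point is on the positive side.

1


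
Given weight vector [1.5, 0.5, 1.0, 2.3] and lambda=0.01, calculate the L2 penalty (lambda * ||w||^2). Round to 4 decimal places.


Squaring each weight:
1.5^2 = 2.25
0.5^2 = 0.25
1.0^2 = 1.0
2.3^2 = 5.29
Sum of squares = 8.79
Penalty = 0.01 * 8.79 = 0.0879

0.0879


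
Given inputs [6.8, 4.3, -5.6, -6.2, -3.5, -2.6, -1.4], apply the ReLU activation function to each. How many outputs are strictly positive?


ReLU(x) = max(0, x) for each element:
ReLU(6.8) = 6.8
ReLU(4.3) = 4.3
ReLU(-5.6) = 0
ReLU(-6.2) = 0
ReLU(-3.5) = 0
ReLU(-2.6) = 0
ReLU(-1.4) = 0
Active neurons (>0): 2

2


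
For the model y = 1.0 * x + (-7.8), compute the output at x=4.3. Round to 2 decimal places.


y = 1.0 * 4.3 + (-7.8)
= 4.3 + (-7.8)
= -3.50

-3.50


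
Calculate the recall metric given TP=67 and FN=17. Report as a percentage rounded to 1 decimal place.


Recall = TP / (TP + FN) * 100
= 67 / (67 + 17)
= 67 / 84
= 0.7976
= 79.8%

79.8


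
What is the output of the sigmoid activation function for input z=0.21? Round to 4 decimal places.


sigmoid(z) = 1 / (1 + exp(-z))
exp(-(0.21)) = exp(-0.21) = 0.8106
1 + 0.8106 = 1.8106
1 / 1.8106 = 0.5523

0.5523


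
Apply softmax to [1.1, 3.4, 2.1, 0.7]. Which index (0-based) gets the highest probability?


Softmax is a monotonic transformation, so it preserves the argmax.
We need to find the index of the maximum logit.
Index 0: 1.1
Index 1: 3.4
Index 2: 2.1
Index 3: 0.7
Maximum logit = 3.4 at index 1

1


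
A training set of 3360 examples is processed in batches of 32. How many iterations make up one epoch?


Iterations per epoch = dataset_size / batch_size
= 3360 / 32
= 105

105


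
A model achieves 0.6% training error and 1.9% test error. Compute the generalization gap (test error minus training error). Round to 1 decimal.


Generalization gap = test_error - train_error
= 1.9 - 0.6
= 1.3%
A small gap suggests good generalization.

1.3


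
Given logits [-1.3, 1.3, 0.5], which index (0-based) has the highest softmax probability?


Softmax is a monotonic transformation, so it preserves the argmax.
We need to find the index of the maximum logit.
Index 0: -1.3
Index 1: 1.3
Index 2: 0.5
Maximum logit = 1.3 at index 1

1


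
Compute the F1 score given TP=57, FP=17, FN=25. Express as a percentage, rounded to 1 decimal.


Precision = TP / (TP + FP) = 57 / 74 = 0.7703
Recall = TP / (TP + FN) = 57 / 82 = 0.6951
F1 = 2 * P * R / (P + R)
= 2 * 0.7703 * 0.6951 / (0.7703 + 0.6951)
= 1.0709 / 1.4654
= 0.7308
As percentage: 73.1%

73.1


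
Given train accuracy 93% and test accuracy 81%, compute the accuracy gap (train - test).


Gap = train_accuracy - test_accuracy
= 93 - 81
= 12%
This gap suggests the model is overfitting.

12


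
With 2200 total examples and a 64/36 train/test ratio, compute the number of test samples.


Train samples = 2200 * 64% = 1408
Test samples = 2200 - 1408
= 792

792


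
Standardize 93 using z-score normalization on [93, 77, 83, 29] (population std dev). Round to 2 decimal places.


Mean = (93 + 77 + 83 + 29) / 4 = 70.5
Variance = sum((x_i - mean)^2) / n = 606.75
Std = sqrt(606.75) = 24.6323
Z = (x - mean) / std
= (93 - 70.5) / 24.6323
= 22.5 / 24.6323
= 0.91

0.91


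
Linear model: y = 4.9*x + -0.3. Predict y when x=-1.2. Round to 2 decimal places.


y = 4.9 * -1.2 + (-0.3)
= -5.88 + (-0.3)
= -6.18

-6.18


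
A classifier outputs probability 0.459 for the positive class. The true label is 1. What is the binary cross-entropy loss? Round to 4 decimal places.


For y=1: Loss = -log(p)
= -log(0.459)
= -(-0.7787)
= 0.7787

0.7787


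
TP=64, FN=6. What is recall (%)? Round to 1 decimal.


Recall = TP / (TP + FN) * 100
= 64 / (64 + 6)
= 64 / 70
= 0.9143
= 91.4%

91.4


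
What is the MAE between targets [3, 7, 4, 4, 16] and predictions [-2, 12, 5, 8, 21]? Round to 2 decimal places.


Absolute errors: [5, 5, 1, 4, 5]
Sum of absolute errors = 20
MAE = 20 / 5 = 4.00

4.00


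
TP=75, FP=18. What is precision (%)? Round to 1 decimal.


Precision = TP / (TP + FP) * 100
= 75 / (75 + 18)
= 75 / 93
= 0.8065
= 80.6%

80.6


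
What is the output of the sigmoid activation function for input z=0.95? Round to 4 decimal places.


sigmoid(z) = 1 / (1 + exp(-z))
exp(-(0.95)) = exp(-0.95) = 0.3867
1 + 0.3867 = 1.3867
1 / 1.3867 = 0.7211

0.7211


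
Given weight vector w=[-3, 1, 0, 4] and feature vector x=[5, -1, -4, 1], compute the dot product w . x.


Element-wise products:
-3 * 5 = -15
1 * -1 = -1
0 * -4 = 0
4 * 1 = 4
Sum = -15 + -1 + 0 + 4
= -12

-12


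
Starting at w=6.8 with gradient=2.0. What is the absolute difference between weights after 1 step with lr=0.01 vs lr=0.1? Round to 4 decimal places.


With lr=0.01: w_new = 6.8 - 0.01 * 2.0 = 6.78
With lr=0.1: w_new = 6.8 - 0.1 * 2.0 = 6.6
Absolute difference = |6.78 - 6.6|
= 0.1800

0.1800


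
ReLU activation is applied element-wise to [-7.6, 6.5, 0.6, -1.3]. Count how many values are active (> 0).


ReLU(x) = max(0, x) for each element:
ReLU(-7.6) = 0
ReLU(6.5) = 6.5
ReLU(0.6) = 0.6
ReLU(-1.3) = 0
Active neurons (>0): 2

2


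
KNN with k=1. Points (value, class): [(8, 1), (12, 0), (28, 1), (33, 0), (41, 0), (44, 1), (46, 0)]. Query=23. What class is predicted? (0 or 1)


Distances from query 23:
Point 28 (class 1): distance = 5
K=1 nearest neighbors: classes = [1]
Votes for class 1: 1 / 1
Majority vote => class 1

1


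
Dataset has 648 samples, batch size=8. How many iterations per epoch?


Iterations per epoch = dataset_size / batch_size
= 648 / 8
= 81

81


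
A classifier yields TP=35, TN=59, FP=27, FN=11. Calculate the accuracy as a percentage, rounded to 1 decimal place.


Accuracy = (TP + TN) / (TP + TN + FP + FN) * 100
= (35 + 59) / (35 + 59 + 27 + 11)
= 94 / 132
= 0.7121
= 71.2%

71.2


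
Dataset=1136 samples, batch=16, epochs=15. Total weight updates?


Iterations per epoch = 1136 / 16 = 71
Total updates = iterations_per_epoch * epochs
= 71 * 15
= 1065

1065


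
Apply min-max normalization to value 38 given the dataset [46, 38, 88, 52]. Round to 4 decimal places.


Min = 38, Max = 88
Range = 88 - 38 = 50
Scaled = (x - min) / (max - min)
= (38 - 38) / 50
= 0 / 50
= 0.0000

0.0000


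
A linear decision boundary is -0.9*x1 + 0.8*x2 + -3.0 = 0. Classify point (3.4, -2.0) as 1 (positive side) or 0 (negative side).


Compute -0.9 * 3.4 + 0.8 * -2.0 + -3.0
= -3.06 + -1.6 + -3.0
= -7.66
Since -7.66 < 0, the point is on the negative side.

0


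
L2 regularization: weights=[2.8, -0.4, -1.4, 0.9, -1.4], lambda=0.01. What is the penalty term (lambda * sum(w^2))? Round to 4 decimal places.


Squaring each weight:
2.8^2 = 7.84
(-0.4)^2 = 0.16
(-1.4)^2 = 1.96
0.9^2 = 0.81
(-1.4)^2 = 1.96
Sum of squares = 12.73
Penalty = 0.01 * 12.73 = 0.1273

0.1273


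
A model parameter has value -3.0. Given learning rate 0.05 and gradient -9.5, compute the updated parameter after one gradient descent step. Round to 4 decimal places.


w_new = w_old - lr * gradient
= -3.0 - 0.05 * -9.5
= -3.0 - (-0.475)
= -2.5250

-2.5250


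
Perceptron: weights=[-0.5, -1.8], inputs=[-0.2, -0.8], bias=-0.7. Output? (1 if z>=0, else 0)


z = w . x + b
= -0.5*-0.2 + -1.8*-0.8 + -0.7
= 0.1 + 1.44 + -0.7
= 1.54 + -0.7
= 0.84
Since z = 0.84 >= 0, output = 1

1


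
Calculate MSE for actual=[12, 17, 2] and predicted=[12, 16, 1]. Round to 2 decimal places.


Differences: [0, 1, 1]
Squared errors: [0, 1, 1]
Sum of squared errors = 2
MSE = 2 / 3 = 0.67

0.67


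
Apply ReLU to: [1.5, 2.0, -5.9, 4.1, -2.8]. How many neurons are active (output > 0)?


ReLU(x) = max(0, x) for each element:
ReLU(1.5) = 1.5
ReLU(2.0) = 2.0
ReLU(-5.9) = 0
ReLU(4.1) = 4.1
ReLU(-2.8) = 0
Active neurons (>0): 3

3
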